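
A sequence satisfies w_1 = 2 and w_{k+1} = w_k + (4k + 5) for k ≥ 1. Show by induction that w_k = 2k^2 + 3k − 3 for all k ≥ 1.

Base case: w_1 = 2, and 2·1^2 + 3·1 − 3 = 2.
Assume w_j = 2j^2 + 3j − 3.
Then w_{j+1} = w_j + (4j + 5) = (2j^2 + 3j − 3) + (4j + 5) = 2j^2 + 7j + 2,
and 2·(j+1)^2 + 3·(j+1) − 3 = 2j^2 + 7j + 2.
This completes the inductive step, so w_k = 2k^2 + 3k − 3 for all k ≥ 1.

w_k = 2k^2 + 3k − 3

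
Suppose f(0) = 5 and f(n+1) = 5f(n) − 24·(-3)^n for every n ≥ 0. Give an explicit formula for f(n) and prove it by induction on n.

Claim: f(n) = 2·5^n + 3·(-3)^n.

Base case: f(0) = 5, and 2·5^0 + 3·(-3)^0 = 2 + 3 = 5.
Assume f(k) = 2·5^k + 3·(-3)^k for some k ≥ 0.
Then f(k+1) = 5f(k) − 24·(-3)^k = 5·(2·5^k + 3·(-3)^k) − 24·(-3)^k = 2·5^{k+1} + 15·(-3)^k − 24·(-3)^k = 2·5^{k+1} − 9·(-3)^k = 2·5^{k+1} + 3·(-3)^{k+1}.
This completes the inductive step, so f(n) = 2·5^n + 3·(-3)^n for all n ≥ 0.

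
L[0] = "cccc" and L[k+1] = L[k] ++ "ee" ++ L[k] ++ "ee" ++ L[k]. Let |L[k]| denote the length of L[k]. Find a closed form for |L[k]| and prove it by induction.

Claim: |L[k]| = 6·3^k − 2.

Base case: |L[0]| = 4, and 6·3^0 − 2 = 4.
Assume |L[j]| = 6·3^j − 2.
Then |L[j+1]| = 3|L[j]| + 4 = 3(6·3^j − 2) + 4 = 6·3^{j+1} − 6 + 4 = 6·3^{j+1} − 2.
This completes the inductive step, so |L[k]| = 6·3^k − 2 for all k ≥ 0.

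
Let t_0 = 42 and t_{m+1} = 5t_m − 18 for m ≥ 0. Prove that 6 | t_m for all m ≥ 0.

Base case: t_0 = 42 = 6·7, so 6 | t_0.
Assume 6 | t_k, so t_k = 6s for some integer s.
Then t_{k+1} = 5t_k − 18 = 5·(6s) − 18 = 6(5s − 3), so 6 | t_{k+1}.
Hence 6 | t_m for every m ≥ 0, by induction.

6 | t_m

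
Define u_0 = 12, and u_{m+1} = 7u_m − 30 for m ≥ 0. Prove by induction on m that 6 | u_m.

Base case: u_0 = 12 = 6·2, so 6 | u_0.
Assume 6 | u_k, so u_k = 6t for some integer t.
Then u_{k+1} = 7u_k − 30 = 7·(6t) − 30 = 6(7t − 5), so 6 | u_{k+1}.
Hence 6 | u_m for every m ≥ 0, by induction.

6 | u_m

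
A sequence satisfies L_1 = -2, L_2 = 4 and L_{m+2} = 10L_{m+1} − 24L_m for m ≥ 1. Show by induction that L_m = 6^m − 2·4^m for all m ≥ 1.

Base cases: L_1 = -2 and 6^1 − 2·4^1 = -2; L_2 = 4 and 6^2 − 2·4^2 = 4.
Assume L_i = 6^i − 2·4^i for all 1 ≤ i ≤ j, where j ≥ 2.
Then L_{j+1} = 10L_j − 24L_{j−1} = 10·(6^j − 2·4^j) − 24·(6^{j−1} − 2·4^{j−1}) = (10·6 − 24)6^{j−1} − 2·(10·4 − 24)4^{j−1} = 36·6^{j−1} − 32·4^{j−1} = 6^{j+1} − 2·4^{j+1}.
Hence L_m = 6^m − 2·4^m for every m ≥ 1, by strong induction.

L_m = 6^m − 2·4^m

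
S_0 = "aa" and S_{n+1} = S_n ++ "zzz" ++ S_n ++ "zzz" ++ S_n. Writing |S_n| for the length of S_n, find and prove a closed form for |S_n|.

Claim: |S_n| = 5·3^n − 3.

Base case: |S_0| = 2, and 5·3^0 − 3 = 2.
Assume |S_k| = 5·3^k − 3.
Then |S_{k+1}| = 3|S_k| + 6 = 3(5·3^k − 3) + 6 = 5·3^{k+1} − 9 + 6 = 5·3^{k+1} − 3.
Hence |S_n| = 5·3^n − 3 for every n ≥ 0, by induction.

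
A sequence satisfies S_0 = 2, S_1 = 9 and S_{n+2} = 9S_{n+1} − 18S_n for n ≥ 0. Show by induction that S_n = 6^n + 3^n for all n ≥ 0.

Base cases: S_0 = 2 and 6^0 + 3^0 = 2; S_1 = 9 and 6^1 + 3^1 = 9.
Assume S_j = 6^j + 3^j for all 0 ≤ j ≤ k, where k ≥ 1.
Then S_{k+1} = 9S_k − 18S_{k−1} = 9·(6^k + 3^k) − 18·(6^{k−1} + 3^{k−1}) = (9·6 − 18)6^{k−1} + (9·3 − 18)3^{k−1} = 36·6^{k−1} + 9·3^{k−1} = 6^{k+1} + 3^{k+1}.
By strong induction, S_n = 6^n + 3^n for all n ≥ 0.

S_n = 6^n + 3^n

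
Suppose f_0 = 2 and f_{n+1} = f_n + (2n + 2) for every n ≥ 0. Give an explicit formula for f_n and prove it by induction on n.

Claim: f_n = n^2 + n + 2.

Base case: f_0 = 2, and 0^2 + 0 + 2 = 2.
Assume f_j = j^2 + j + 2.
Then f_{j+1} = f_j + (2j + 2) = (j^2 + j + 2) + (2j + 2) = j^2 + 3j + 4,
and (j+1)^2 + (j+1) + 2 = j^2 + 3j + 4.
This completes the inductive step, so f_n = n^2 + n + 2 for all n ≥ 0.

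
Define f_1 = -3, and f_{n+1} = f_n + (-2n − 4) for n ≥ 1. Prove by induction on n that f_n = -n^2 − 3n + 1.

Base case: f_1 = -3, and -1^2 − 3·1 + 1 = -3.
Assume f_j = -j^2 − 3j + 1.
Then f_{j+1} = f_j + (-2j − 4) = (-j^2 − 3j + 1) + (-2j − 4) = -j^2 − 5j − 3,
and -(j+1)^2 − 3·(j+1) + 1 = -j^2 − 5j − 3.
Hence f_n = -n^2 − 3n + 1 for every n ≥ 1, by induction.

f_n = -n^2 − 3n + 1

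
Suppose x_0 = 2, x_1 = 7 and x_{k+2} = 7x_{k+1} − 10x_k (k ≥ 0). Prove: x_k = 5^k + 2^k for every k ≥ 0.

Base cases: x_0 = 2 and 5^0 + 2^0 = 2; x_1 = 7 and 5^1 + 2^1 = 7.
Assume x_j = 5^j + 2^j for all 0 ≤ j ≤ m, where m ≥ 1.
Then x_{m+1} = 7x_m − 10x_{m−1} = 7·(5^m + 2^m) − 10·(5^{m−1} + 2^{m−1}) = (7·5 − 10)5^{m−1} + (7·2 − 10)2^{m−1} = 25·5^{m−1} + 4·2^{m−1} = 5^{m+1} + 2^{m+1}.
By strong induction, x_k = 5^k + 2^k for all k ≥ 0.

x_k = 5^k + 2^k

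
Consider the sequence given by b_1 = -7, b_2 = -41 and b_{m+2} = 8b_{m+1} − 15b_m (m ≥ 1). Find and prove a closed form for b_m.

Claim: b_m = 3^m − 2·5^m.

Base cases: b_1 = -7 and 3^1 − 2·5^1 = -7; b_2 = -41 and 3^2 − 2·5^2 = -41.
Assume b_j = 3^j − 2·5^j for all 1 ≤ j ≤ r, where r ≥ 2.
Then b_{r+1} = 8b_r − 15b_{r−1} = 8·(3^r − 2·5^r) − 15·(3^{r−1} − 2·5^{r−1}) = (8·3 − 15)3^{r−1} − 2·(8·5 − 15)5^{r−1} = 9·3^{r−1} − 50·5^{r−1} = 3^{r+1} − 2·5^{r+1}.
Hence b_m = 3^m − 2·5^m for every m ≥ 1, by strong induction.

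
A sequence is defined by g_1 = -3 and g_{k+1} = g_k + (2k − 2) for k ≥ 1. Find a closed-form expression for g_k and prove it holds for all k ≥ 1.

Claim: g_k = k^2 − 3k − 1.

Base case: g_1 = -3, and 1^2 − 3·1 − 1 = -3.
Assume g_r = r^2 − 3r − 1.
Then g_{r+1} = g_r + (2r − 2) = (r^2 − 3r − 1) + (2r − 2) = r^2 − r − 3,
and (r+1)^2 − 3·(r+1) − 1 = r^2 − r − 3.
Hence g_k = k^2 − 3k − 1 for every k ≥ 1, by induction.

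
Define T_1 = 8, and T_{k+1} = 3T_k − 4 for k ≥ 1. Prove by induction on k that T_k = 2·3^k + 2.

Base case: T_1 = 8, and 2·3^1 + 2 = 6 + 2 = 8.
Assume T_j = 2·3^j + 2 for some j ≥ 1.
Then T_{j+1} = 3T_j − 4 = 3·(2·3^j + 2) − 4 = 6·3^j + 6 − 4 = 2·3^{j+1} + 2.
So the formula holds for j+1, and by induction T_k = 2·3^k + 2 for all k ≥ 1.

T_k = 2·3^k + 2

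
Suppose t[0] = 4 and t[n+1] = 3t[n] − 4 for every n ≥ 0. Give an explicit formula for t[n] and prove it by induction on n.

Claim: t[n] = 2·3^n + 2.

Base case: t[0] = 4, and 2·3^0 + 2 = 2 + 2 = 4.
Assume t[k] = 2·3^k + 2 for some k ≥ 0.
Then t[k+1] = 3t[k] − 4 = 3·(2·3^k + 2) − 4 = 6·3^k + 6 − 4 = 2·3^{k+1} + 2.
So the formula holds for k+1, and by induction t[n] = 2·3^n + 2 for all n ≥ 0.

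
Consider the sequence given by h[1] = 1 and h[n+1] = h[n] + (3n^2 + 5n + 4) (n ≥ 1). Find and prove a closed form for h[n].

Claim: h[n] = n^3 + n^2 + 2n − 3.

Base case: h[1] = 1, and 1^3 + 1^2 + 2·1 − 3 = 1.
Assume h[k] = k^3 + k^2 + 2k − 3.
Then h[k+1] = h[k] + (3k^2 + 5k + 4) = (k^3 + k^2 + 2k − 3) + (3k^2 + 5k + 4) = k^3 + 4k^2 + 7k + 1,
and (k+1)^3 + (k+1)^2 + 2·(k+1) − 3 = k^3 + 4k^2 + 7k + 1.
This completes the inductive step, so h[n] = n^3 + n^2 + 2n − 3 for all n ≥ 1.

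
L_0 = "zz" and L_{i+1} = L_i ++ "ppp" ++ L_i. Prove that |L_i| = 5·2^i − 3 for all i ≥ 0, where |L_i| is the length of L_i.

Base case: |L_0| = 2, and 5·2^0 − 3 = 2.
Assume |L_j| = 5·2^j − 3.
Then |L_{j+1}| = |L_j| + 3 + |L_j| = 2|L_j| + 3 = 2(5·2^j − 3) + 3 = 5·2^{j+1} − 6 + 3 = 5·2^{j+1} − 3.
So the formula holds for j+1, and by induction |L_i| = 5·2^i − 3 for all i ≥ 0.

|L_i| = 5·2^i − 3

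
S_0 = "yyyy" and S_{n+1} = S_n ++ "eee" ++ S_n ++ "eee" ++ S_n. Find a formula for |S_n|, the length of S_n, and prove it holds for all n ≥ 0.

Claim: |S_n| = 7·3^n − 3.

Base case: |S_0| = 4, and 7·3^0 − 3 = 4.
Assume |S_k| = 7·3^k − 3.
Then |S_{k+1}| = 3|S_k| + 6 = 3(7·3^k − 3) + 6 = 7·3^{k+1} − 9 + 6 = 7·3^{k+1} − 3.
This completes the inductive step, so |S_n| = 7·3^n − 3 for all n ≥ 0.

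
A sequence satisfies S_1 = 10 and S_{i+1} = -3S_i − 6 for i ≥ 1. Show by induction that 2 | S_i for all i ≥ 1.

Base case: S_1 = 10 = 2·5, so 2 | S_1.
Assume 2 | S_j, so S_j = 2t for some integer t.
Then S_{j+1} = -3S_j − 6 = -3·(2t) − 6 = 2(-3t − 3), so 2 | S_{j+1}.
This completes the inductive step, so 2 | S_i for all i ≥ 1.

2 | S_i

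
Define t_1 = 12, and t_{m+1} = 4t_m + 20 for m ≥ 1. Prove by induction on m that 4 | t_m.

Base case: t_1 = 12 = 4·3, so 4 | t_1.
Assume 4 | t_r, so t_r = 4s for some integer s.
Then t_{r+1} = 4t_r + 20 = 4·(4s) + 20 = 4(4s + 5), so 4 | t_{r+1}.
This completes the inductive step, so 4 | t_m for all m ≥ 1.

4 | t_m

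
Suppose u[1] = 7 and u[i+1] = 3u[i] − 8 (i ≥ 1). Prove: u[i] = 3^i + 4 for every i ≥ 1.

Base case: u[1] = 7, and 3^1 + 4 = 3 + 4 = 7.
Assume u[r] = 3^r + 4 for some r ≥ 1.
Then u[r+1] = 3u[r] − 8 = 3·(3^r + 4) − 8 = 3^{r+1} + 12 − 8 = 3^{r+1} + 4.
This completes the inductive step, so u[i] = 3^i + 4 for all i ≥ 1.

u[i] = 3^i + 4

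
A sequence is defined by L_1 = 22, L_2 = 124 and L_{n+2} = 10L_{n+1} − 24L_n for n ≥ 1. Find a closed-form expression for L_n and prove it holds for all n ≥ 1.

Claim: L_n = 3·6^n + 4^n.

Base cases: L_1 = 22 and 3·6^1 + 4^1 = 22; L_2 = 124 and 3·6^2 + 4^2 = 124.
Assume L_i = 3·6^i + 4^i for all 1 ≤ i ≤ j, where j ≥ 2.
Then L_{j+1} = 10L_j − 24L_{j−1} = 10·(3·6^j + 4^j) − 24·(3·6^{j−1} + 4^{j−1}) = 3·(10·6 − 24)6^{j−1} + (10·4 − 24)4^{j−1} = 108·6^{j−1} + 16·4^{j−1} = 3·6^{j+1} + 4^{j+1}.
So the formula holds for j+1, and by strong induction L_n = 3·6^n + 4^n for all n ≥ 1.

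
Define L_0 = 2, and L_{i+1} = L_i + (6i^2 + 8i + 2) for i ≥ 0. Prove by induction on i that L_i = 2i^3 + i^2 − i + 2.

Base case: L_0 = 2, and 2·0^3 + 0^2 − 0 + 2 = 2.
Assume L_m = 2m^3 + m^2 − m + 2.
Then L_{m+1} = L_m + (6m^2 + 8m + 2) = (2m^3 + m^2 − m + 2) + (6m^2 + 8m + 2) = 2m^3 + 7m^2 + 7m + 4,
and 2·(m+1)^3 + (m+1)^2 − (m+1) + 2 = 2m^3 + 7m^2 + 7m + 4.
This completes the inductive step, so L_i = 2i^3 + i^2 − i + 2 for all i ≥ 0.

L_i = 2i^3 + i^2 − i + 2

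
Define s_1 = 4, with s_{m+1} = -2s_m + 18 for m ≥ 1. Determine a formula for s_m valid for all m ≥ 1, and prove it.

Claim: s_m = (-2)^m + 6.

Base case: s_1 = 4, and (-2)^1 + 6 = -2 + 6 = 4.
Assume s_j = (-2)^j + 6 for some j ≥ 1.
Then s_{j+1} = -2s_j + 18 = -2·((-2)^j + 6) + 18 = -2·(-2)^j − 12 + 18 = (-2)^{j+1} + 6.
So the formula holds for j+1, and by induction s_m = (-2)^m + 6 for all m ≥ 1.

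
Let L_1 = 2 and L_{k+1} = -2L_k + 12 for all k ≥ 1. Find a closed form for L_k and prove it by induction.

Claim: L_k = (-2)^k + 4.

Base case: L_1 = 2, and (-2)^1 + 4 = -2 + 4 = 2.
Assume L_j = (-2)^j + 4 for some j ≥ 1.
Then L_{j+1} = -2L_j + 12 = -2·((-2)^j + 4) + 12 = -2·(-2)^j − 8 + 12 = (-2)^{j+1} + 4.
By induction, L_k = (-2)^k + 4 for all k ≥ 1.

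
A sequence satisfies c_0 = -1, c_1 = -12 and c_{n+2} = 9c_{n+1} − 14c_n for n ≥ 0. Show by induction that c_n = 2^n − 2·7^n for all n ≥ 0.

Base cases: c_0 = -1 and 2^0 − 2·7^0 = -1; c_1 = -12 and 2^1 − 2·7^1 = -12.
Assume c_j = 2^j − 2·7^j for all 0 ≤ j ≤ m, where m ≥ 1.
Then c_{m+1} = 9c_m − 14c_{m−1} = 9·(2^m − 2·7^m) − 14·(2^{m−1} − 2·7^{m−1}) = (9·2 − 14)2^{m−1} − 2·(9·7 − 14)7^{m−1} = 4·2^{m−1} − 98·7^{m−1} = 2^{m+1} − 2·7^{m+1}.
This completes the inductive step, so c_n = 2^n − 2·7^n for all n ≥ 0.

c_n = 2^n − 2·7^n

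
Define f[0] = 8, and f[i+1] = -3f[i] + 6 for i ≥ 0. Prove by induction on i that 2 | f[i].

Base case: f[0] = 8 = 2·4, so 2 | f[0].
Assume 2 | f[j], so f[j] = 2t for some integer t.
Then f[j+1] = -3f[j] + 6 = -3·(2t) + 6 = 2(-3t + 3), so 2 | f[j+1].
Hence 2 | f[i] for every i ≥ 0, by induction.

2 | f[i]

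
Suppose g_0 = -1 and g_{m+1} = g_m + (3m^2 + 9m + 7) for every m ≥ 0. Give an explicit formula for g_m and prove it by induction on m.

Claim: g_m = m^3 + 3m^2 + 3m − 1.

Base case: g_0 = -1, and 0^3 + 3·0^2 + 3·0 − 1 = -1.
Assume g_j = j^3 + 3j^2 + 3j − 1.
Then g_{j+1} = g_j + (3j^2 + 9j + 7) = (j^3 + 3j^2 + 3j − 1) + (3j^2 + 9j + 7) = j^3 + 6j^2 + 12j + 6,
and (j+1)^3 + 3·(j+1)^2 + 3·(j+1) − 1 = j^3 + 6j^2 + 12j + 6.
This completes the inductive step, so g_m = m^3 + 3m^2 + 3m − 1 for all m ≥ 0.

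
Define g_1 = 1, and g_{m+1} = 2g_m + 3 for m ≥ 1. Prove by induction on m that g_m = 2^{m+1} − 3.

Base case: g_1 = 1, and 2^{1+1} − 3 = 4 − 3 = 1.
Assume g_r = 2^{r+1} − 3 for some r ≥ 1.
Then g_{r+1} = 2g_r + 3 = 2·(2^{r+1} − 3) + 3 = 2^{r+2} − 6 + 3 = 2^{r+2} − 3.
Hence g_m = 2^{m+1} − 3 for every m ≥ 1, by induction.

g_m = 2^{m+1} − 3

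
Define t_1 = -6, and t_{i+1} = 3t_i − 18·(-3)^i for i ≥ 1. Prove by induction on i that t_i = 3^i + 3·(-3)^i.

Base case: t_1 = -6, and 3^1 + 3·(-3)^1 = 3 − 9 = -6.
Assume t_j = 3^j + 3·(-3)^j for some j ≥ 1.
Then t_{j+1} = 3t_j − 18·(-3)^j = 3·(3^j + 3·(-3)^j) − 18·(-3)^j = 3^{j+1} + 9·(-3)^j − 18·(-3)^j = 3^{j+1} − 9·(-3)^j = 3^{j+1} + 3·(-3)^{j+1}.
Hence t_i = 3^i + 3·(-3)^i for every i ≥ 1, by induction.

t_i = 3^i + 3·(-3)^i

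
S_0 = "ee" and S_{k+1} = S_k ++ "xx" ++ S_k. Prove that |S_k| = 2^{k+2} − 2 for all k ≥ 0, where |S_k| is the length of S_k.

Base case: |S_0| = 2, and 2^{0+2} − 2 = 2.
Assume |S_m| = 2^{m+2} − 2.
Then |S_{m+1}| = |S_m| + 2 + |S_m| = 2|S_m| + 2 = 2(2^{m+2} − 2) + 2 = 2^{m+3} − 4 + 2 = 2^{m+3} − 2.
Hence |S_k| = 2^{k+2} − 2 for every k ≥ 0, by induction.

|S_k| = 2^{k+2} − 2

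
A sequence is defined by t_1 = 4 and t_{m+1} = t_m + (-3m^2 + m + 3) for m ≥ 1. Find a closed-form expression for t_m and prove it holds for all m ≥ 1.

Claim: t_m = -m^3 + 2m^2 + 2m + 1.

Base case: t_1 = 4, and -1^3 + 2·1^2 + 2·1 + 1 = 4.
Assume t_j = -j^3 + 2j^2 + 2j + 1.
Then t_{j+1} = t_j + (-3j^2 + j + 3) = (-j^3 + 2j^2 + 2j + 1) + (-3j^2 + j + 3) = -j^3 − j^2 + 3j + 4,
and -(j+1)^3 + 2·(j+1)^2 + 2·(j+1) + 1 = -j^3 − j^2 + 3j + 4.
By induction, t_m = -m^3 + 2m^2 + 2m + 1 for all m ≥ 1.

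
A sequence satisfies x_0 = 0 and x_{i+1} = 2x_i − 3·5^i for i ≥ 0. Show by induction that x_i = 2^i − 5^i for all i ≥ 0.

Base case: x_0 = 0, and 2^0 − 5^0 = 1 − 1 = 0.
Assume x_m = 2^m − 5^m for some m ≥ 0.
Then x_{m+1} = 2x_m − 3·5^m = 2·(2^m − 5^m) − 3·5^m = 2^{m+1} − 2·5^m − 3·5^m = 2^{m+1} − 5·5^m = 2^{m+1} − 5^{m+1}.
So the formula holds for m+1, and by induction x_i = 2^i − 5^i for all i ≥ 0.

x_i = 2^i − 5^i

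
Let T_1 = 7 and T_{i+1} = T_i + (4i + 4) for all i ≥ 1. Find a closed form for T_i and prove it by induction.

Claim: T_i = 2i^2 + 2i + 3.

Base case: T_1 = 7, and 2·1^2 + 2·1 + 3 = 7.
Assume T_k = 2k^2 + 2k + 3.
Then T_{k+1} = T_k + (4k + 4) = (2k^2 + 2k + 3) + (4k + 4) = 2k^2 + 6k + 7,
and 2·(k+1)^2 + 2·(k+1) + 3 = 2k^2 + 6k + 7.
Hence T_i = 2i^2 + 2i + 3 for every i ≥ 1, by induction.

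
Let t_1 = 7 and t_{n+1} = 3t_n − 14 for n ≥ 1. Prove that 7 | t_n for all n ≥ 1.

Base case: t_1 = 7 = 7·1, so 7 | t_1.
Assume 7 | t_j, so t_j = 7s for some integer s.
Then t_{j+1} = 3t_j − 14 = 3·(7s) − 14 = 7(3s − 2), so 7 | t_{j+1}.
So the property holds for j+1, and by induction 7 | t_n for all n ≥ 1.

7 | t_n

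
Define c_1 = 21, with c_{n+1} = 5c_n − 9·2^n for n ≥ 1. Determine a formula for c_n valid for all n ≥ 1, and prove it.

Claim: c_n = 3·5^n + 3·2^n.

Base case: c_1 = 21, and 3·5^1 + 3·2^1 = 15 + 6 = 21.
Assume c_r = 3·5^r + 3·2^r for some r ≥ 1.
Then c_{r+1} = 5c_r − 9·2^r = 5·(3·5^r + 3·2^r) − 9·2^r = 3·5^{r+1} + 15·2^r − 9·2^r = 3·5^{r+1} + 6·2^r = 3·5^{r+1} + 3·2^{r+1}.
Hence c_n = 3·5^n + 3·2^n for every n ≥ 1, by induction.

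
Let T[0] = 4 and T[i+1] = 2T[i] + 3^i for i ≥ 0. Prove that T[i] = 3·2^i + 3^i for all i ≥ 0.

Base case: T[0] = 4, and 3·2^0 + 3^0 = 3 + 1 = 4.
Assume T[r] = 3·2^r + 3^r for some r ≥ 0.
Then T[r+1] = 2T[r] + 3^r = 2·(3·2^r + 3^r) + 3^r = 3·2^{r+1} + 2·3^r + 3^r = 3·2^{r+1} + 3·3^r = 3·2^{r+1} + 3^{r+1}.
By induction, T[i] = 3·2^i + 3^i for all i ≥ 0.

T[i] = 3·2^i + 3^i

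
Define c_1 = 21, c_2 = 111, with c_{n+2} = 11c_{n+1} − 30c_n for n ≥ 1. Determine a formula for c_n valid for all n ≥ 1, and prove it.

Claim: c_n = 3·5^n + 6^n.

Base cases: c_1 = 21 and 3·5^1 + 6^1 = 21; c_2 = 111 and 3·5^2 + 6^2 = 111.
Assume c_i = 3·5^i + 6^i for all 1 ≤ i ≤ j, where j ≥ 2.
Then c_{j+1} = 11c_j − 30c_{j−1} = 11·(3·5^j + 6^j) − 30·(3·5^{j−1} + 6^{j−1}) = 3·(11·5 − 30)5^{j−1} + (11·6 − 30)6^{j−1} = 75·5^{j−1} + 36·6^{j−1} = 3·5^{j+1} + 6^{j+1}.
This completes the inductive step, so c_n = 3·5^n + 6^n for all n ≥ 1.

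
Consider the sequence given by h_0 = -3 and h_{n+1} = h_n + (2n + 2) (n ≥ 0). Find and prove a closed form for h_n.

Claim: h_n = n^2 + n − 3.

Base case: h_0 = -3, and 0^2 + 0 − 3 = -3.
Assume h_r = r^2 + r − 3.
Then h_{r+1} = h_r + (2r + 2) = (r^2 + r − 3) + (2r + 2) = r^2 + 3r − 1,
and (r+1)^2 + (r+1) − 3 = r^2 + 3r − 1.
This completes the inductive step, so h_n = n^2 + n − 3 for all n ≥ 0.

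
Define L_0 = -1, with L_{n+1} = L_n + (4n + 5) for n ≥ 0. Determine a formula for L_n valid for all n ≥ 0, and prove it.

Claim: L_n = 2n^2 + 3n − 1.

Base case: L_0 = -1, and 2·0^2 + 3·0 − 1 = -1.
Assume L_k = 2k^2 + 3k − 1.
Then L_{k+1} = L_k + (4k + 5) = (2k^2 + 3k − 1) + (4k + 5) = 2k^2 + 7k + 4,
and 2·(k+1)^2 + 3·(k+1) − 1 = 2k^2 + 7k + 4.
By induction, L_n = 2n^2 + 3n − 1 for all n ≥ 0.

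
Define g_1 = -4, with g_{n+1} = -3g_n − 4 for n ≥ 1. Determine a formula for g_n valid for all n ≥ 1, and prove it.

Claim: g_n = (-3)^n − 1.

Base case: g_1 = -4, and (-3)^1 − 1 = -3 − 1 = -4.
Assume g_j = (-3)^j − 1 for some j ≥ 1.
Then g_{j+1} = -3g_j − 4 = -3·((-3)^j − 1) − 4 = -3·(-3)^j + 3 − 4 = (-3)^{j+1} − 1.
By induction, g_n = (-3)^n − 1 for all n ≥ 1.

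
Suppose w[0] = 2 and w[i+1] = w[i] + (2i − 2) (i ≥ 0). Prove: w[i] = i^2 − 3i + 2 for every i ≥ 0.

Base case: w[0] = 2, and 0^2 − 3·0 + 2 = 2.
Assume w[k] = k^2 − 3k + 2.
Then w[k+1] = w[k] + (2k − 2) = (k^2 − 3k + 2) + (2k − 2) = k^2 − k,
and (k+1)^2 − 3·(k+1) + 2 = k^2 − k.
Hence w[i] = i^2 − 3i + 2 for every i ≥ 0, by induction.

w[i] = i^2 − 3i + 2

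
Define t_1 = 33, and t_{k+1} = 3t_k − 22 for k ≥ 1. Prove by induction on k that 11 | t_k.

Base case: t_1 = 33 = 11·3, so 11 | t_1.
Assume 11 | t_j, so t_j = 11s for some integer s.
Then t_{j+1} = 3t_j − 22 = 3·(11s) − 22 = 11(3s − 2), so 11 | t_{j+1}.
So the property holds for j+1, and by induction 11 | t_k for all k ≥ 1.

11 | t_k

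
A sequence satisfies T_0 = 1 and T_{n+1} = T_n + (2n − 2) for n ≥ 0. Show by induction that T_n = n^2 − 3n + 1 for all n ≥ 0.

Base case: T_0 = 1, and 0^2 − 3·0 + 1 = 1.
Assume T_j = j^2 − 3j + 1.
Then T_{j+1} = T_j + (2j − 2) = (j^2 − 3j + 1) + (2j − 2) = j^2 − j − 1,
and (j+1)^2 − 3·(j+1) + 1 = j^2 − j − 1.
Hence T_n = n^2 − 3n + 1 for every n ≥ 0, by induction.

T_n = n^2 − 3n + 1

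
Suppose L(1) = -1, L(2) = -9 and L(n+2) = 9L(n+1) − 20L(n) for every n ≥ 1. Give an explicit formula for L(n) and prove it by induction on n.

Claim: L(n) = 4^n − 5^n.

Base cases: L(1) = -1 and 4^1 − 5^1 = -1; L(2) = -9 and 4^2 − 5^2 = -9.
Assume L(j) = 4^j − 5^j for all 1 ≤ j ≤ m, where m ≥ 2.
Then L(m+1) = 9L(m) − 20L(m−1) = 9·(4^m − 5^m) − 20·(4^{m−1} − 5^{m−1}) = (9·4 − 20)4^{m−1} − (9·5 − 20)5^{m−1} = 16·4^{m−1} − 25·5^{m−1} = 4^{m+1} − 5^{m+1}.
Hence L(n) = 4^n − 5^n for every n ≥ 1, by strong induction.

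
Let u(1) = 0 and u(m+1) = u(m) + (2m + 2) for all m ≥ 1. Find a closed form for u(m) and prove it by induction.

Claim: u(m) = m^2 + m − 2.

Base case: u(1) = 0, and 1^2 + 1 − 2 = 0.
Assume u(r) = r^2 + r − 2.
Then u(r+1) = u(r) + (2r + 2) = (r^2 + r − 2) + (2r + 2) = r^2 + 3r,
and (r+1)^2 + (r+1) − 2 = r^2 + 3r.
By induction, u(m) = m^2 + m − 2 for all m ≥ 1.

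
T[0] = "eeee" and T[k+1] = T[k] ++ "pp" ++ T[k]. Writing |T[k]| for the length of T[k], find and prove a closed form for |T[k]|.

Claim: |T[k]| = 6·2^k − 2.

Base case: |T[0]| = 4, and 6·2^0 − 2 = 4.
Assume |T[m]| = 6·2^m − 2.
Then |T[m+1]| = |T[m]| + 2 + |T[m]| = 2|T[m]| + 2 = 2(6·2^m − 2) + 2 = 6·2^{m+1} − 4 + 2 = 6·2^{m+1} − 2.
So the formula holds for m+1, and by induction |T[k]| = 6·2^k − 2 for all k ≥ 0.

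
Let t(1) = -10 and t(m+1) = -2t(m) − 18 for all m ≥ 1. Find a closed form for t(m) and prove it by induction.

Claim: t(m) = 2·(-2)^m − 6.

Base case: t(1) = -10, and 2·(-2)^1 − 6 = -4 − 6 = -10.
Assume t(j) = 2·(-2)^j − 6 for some j ≥ 1.
Then t(j+1) = -2t(j) − 18 = -2·(2·(-2)^j − 6) − 18 = -4·(-2)^j + 12 − 18 = 2·(-2)^{j+1} − 6.
This completes the inductive step, so t(m) = 2·(-2)^m − 6 for all m ≥ 1.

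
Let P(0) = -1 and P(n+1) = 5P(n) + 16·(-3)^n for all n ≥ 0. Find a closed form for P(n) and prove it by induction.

Claim: P(n) = 5^n − 2·(-3)^n.

Base case: P(0) = -1, and 5^0 − 2·(-3)^0 = 1 − 2 = -1.
Assume P(k) = 5^k − 2·(-3)^k for some k ≥ 0.
Then P(k+1) = 5P(k) + 16·(-3)^k = 5·(5^k − 2·(-3)^k) + 16·(-3)^k = 5^{k+1} − 10·(-3)^k + 16·(-3)^k = 5^{k+1} + 6·(-3)^k = 5^{k+1} − 2·(-3)^{k+1}.
Hence P(n) = 5^n − 2·(-3)^n for every n ≥ 0, by induction.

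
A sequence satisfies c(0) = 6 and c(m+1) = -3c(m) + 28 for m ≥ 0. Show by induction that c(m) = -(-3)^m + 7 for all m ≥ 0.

Base case: c(0) = 6, and -(-3)^0 + 7 = -1 + 7 = 6.
Assume c(k) = -(-3)^k + 7 for some k ≥ 0.
Then c(k+1) = -3c(k) + 28 = -3·(-(-3)^k + 7) + 28 = 3·(-3)^k − 21 + 28 = -(-3)^{k+1} + 7.
So the formula holds for k+1, and by induction c(m) = -(-3)^m + 7 for all m ≥ 0.

c(m) = -(-3)^m + 7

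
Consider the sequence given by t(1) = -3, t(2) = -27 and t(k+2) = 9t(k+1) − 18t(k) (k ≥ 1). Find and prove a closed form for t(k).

Claim: t(k) = -6^k + 3^k.

Base cases: t(1) = -3 and -6^1 + 3^1 = -3; t(2) = -27 and -6^2 + 3^2 = -27.
Assume t(j) = -6^j + 3^j for all 1 ≤ j ≤ m, where m ≥ 2.
Then t(m+1) = 9t(m) − 18t(m−1) = 9·(-6^m + 3^m) − 18·(-6^{m−1} + 3^{m−1}) = -(9·6 − 18)6^{m−1} + (9·3 − 18)3^{m−1} = -36·6^{m−1} + 9·3^{m−1} = -6^{m+1} + 3^{m+1}.
This completes the inductive step, so t(k) = -6^k + 3^k for all k ≥ 1.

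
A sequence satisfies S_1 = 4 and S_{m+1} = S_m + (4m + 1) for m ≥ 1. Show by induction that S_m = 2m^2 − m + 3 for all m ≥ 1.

Base case: S_1 = 4, and 2·1^2 − 1 + 3 = 4.
Assume S_r = 2r^2 − r + 3.
Then S_{r+1} = S_r + (4r + 1) = (2r^2 − r + 3) + (4r + 1) = 2r^2 + 3r + 4,
and 2·(r+1)^2 − (r+1) + 3 = 2r^2 + 3r + 4.
Hence S_m = 2m^2 − m + 3 for every m ≥ 1, by induction.

S_m = 2m^2 − m + 3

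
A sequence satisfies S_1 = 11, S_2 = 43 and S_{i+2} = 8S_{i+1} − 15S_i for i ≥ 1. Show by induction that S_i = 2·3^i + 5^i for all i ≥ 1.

Base cases: S_1 = 11 and 2·3^1 + 5^1 = 11; S_2 = 43 and 2·3^2 + 5^2 = 43.
Assume S_j = 2·3^j + 5^j for all 1 ≤ j ≤ k, where k ≥ 2.
Then S_{k+1} = 8S_k − 15S_{k−1} = 8·(2·3^k + 5^k) − 15·(2·3^{k−1} + 5^{k−1}) = 2·(8·3 − 15)3^{k−1} + (8·5 − 15)5^{k−1} = 18·3^{k−1} + 25·5^{k−1} = 2·3^{k+1} + 5^{k+1}.
By strong induction, S_i = 2·3^i + 5^i for all i ≥ 1.

S_i = 2·3^i + 5^i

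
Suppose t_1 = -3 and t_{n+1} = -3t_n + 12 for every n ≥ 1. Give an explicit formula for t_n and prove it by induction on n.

Claim: t_n = 2·(-3)^n + 3.

Base case: t_1 = -3, and 2·(-3)^1 + 3 = -6 + 3 = -3.
Assume t_j = 2·(-3)^j + 3 for some j ≥ 1.
Then t_{j+1} = -3t_j + 12 = -3·(2·(-3)^j + 3) + 12 = -6·(-3)^j − 9 + 12 = 2·(-3)^{j+1} + 3.
This completes the inductive step, so t_n = 2·(-3)^n + 3 for all n ≥ 1.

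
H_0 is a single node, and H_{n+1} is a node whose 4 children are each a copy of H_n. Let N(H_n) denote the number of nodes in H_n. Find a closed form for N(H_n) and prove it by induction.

Claim: N(H_n) = (4^{n+1} − 1)/3.

Base case: N(H_0) = 1, and (4^{0+1} − 1)/3 = 1.
Assume N(H_m) = (4^{m+1} − 1)/3.
Then N(H_{m+1}) = 1 + 4N(H_m) = 1 + 4·(4^{m+1} − 1)/3 = 1 + (4^{m+2} − 4)/3 = (3 + 4^{m+2} − 4)/3 = (4^{m+2} − 1)/3.
So the formula holds for m+1, and by induction N(H_n) = (4^{n+1} − 1)/3 for all n ≥ 0.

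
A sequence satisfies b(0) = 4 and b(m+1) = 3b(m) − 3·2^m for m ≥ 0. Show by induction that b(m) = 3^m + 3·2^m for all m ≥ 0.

Base case: b(0) = 4, and 3^0 + 3·2^0 = 1 + 3 = 4.
Assume b(j) = 3^j + 3·2^j for some j ≥ 0.
Then b(j+1) = 3b(j) − 3·2^j = 3·(3^j + 3·2^j) − 3·2^j = 3^{j+1} + 9·2^j − 3·2^j = 3^{j+1} + 6·2^j = 3^{j+1} + 3·2^{j+1}.
By induction, b(m) = 3^m + 3·2^m for all m ≥ 0.

b(m) = 3^m + 3·2^m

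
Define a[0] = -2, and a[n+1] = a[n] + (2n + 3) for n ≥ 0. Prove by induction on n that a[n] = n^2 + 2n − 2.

Base case: a[0] = -2, and 0^2 + 2·0 − 2 = -2.
Assume a[j] = j^2 + 2j − 2.
Then a[j+1] = a[j] + (2j + 3) = (j^2 + 2j − 2) + (2j + 3) = j^2 + 4j + 1,
and (j+1)^2 + 2·(j+1) − 2 = j^2 + 4j + 1.
By induction, a[n] = n^2 + 2n − 2 for all n ≥ 0.

a[n] = n^2 + 2n − 2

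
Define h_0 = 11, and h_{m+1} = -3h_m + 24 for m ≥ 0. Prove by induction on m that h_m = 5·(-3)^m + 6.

Base case: h_0 = 11, and 5·(-3)^0 + 6 = 5 + 6 = 11.
Assume h_r = 5·(-3)^r + 6 for some r ≥ 0.
Then h_{r+1} = -3h_r + 24 = -3·(5·(-3)^r + 6) + 24 = -15·(-3)^r − 18 + 24 = 5·(-3)^{r+1} + 6.
This completes the inductive step, so h_m = 5·(-3)^m + 6 for all m ≥ 0.

h_m = 5·(-3)^m + 6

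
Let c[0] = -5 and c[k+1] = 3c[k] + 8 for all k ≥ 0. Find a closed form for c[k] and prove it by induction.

Claim: c[k] = -3^k − 4.

Base case: c[0] = -5, and -3^0 − 4 = -1 − 4 = -5.
Assume c[r] = -3^r − 4 for some r ≥ 0.
Then c[r+1] = 3c[r] + 8 = 3·(-3^r − 4) + 8 = -3^{r+1} − 12 + 8 = -3^{r+1} − 4.
This completes the inductive step, so c[k] = -3^k − 4 for all k ≥ 0.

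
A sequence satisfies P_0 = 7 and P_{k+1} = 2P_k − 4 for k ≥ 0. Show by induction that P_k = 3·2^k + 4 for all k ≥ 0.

Base case: P_0 = 7, and 3·2^0 + 4 = 3 + 4 = 7.
Assume P_r = 3·2^r + 4 for some r ≥ 0.
Then P_{r+1} = 2P_r − 4 = 2·(3·2^r + 4) − 4 = 6·2^r + 8 − 4 = 3·2^{r+1} + 4.
Hence P_k = 3·2^k + 4 for every k ≥ 0, by induction.

P_k = 3·2^k + 4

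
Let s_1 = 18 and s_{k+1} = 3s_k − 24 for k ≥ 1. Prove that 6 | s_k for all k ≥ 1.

Base case: s_1 = 18 = 6·3, so 6 | s_1.
Assume 6 | s_j, so s_j = 6t for some integer t.
Then s_{j+1} = 3s_j − 24 = 3·(6t) − 24 = 6(3t − 4), so 6 | s_{j+1}.
Hence 6 | s_k for every k ≥ 1, by induction.

6 | s_k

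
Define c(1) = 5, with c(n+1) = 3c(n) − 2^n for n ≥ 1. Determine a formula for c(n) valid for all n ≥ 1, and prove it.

Claim: c(n) = 3^n + 2^n.

Base case: c(1) = 5, and 3^1 + 2^1 = 3 + 2 = 5.
Assume c(r) = 3^r + 2^r for some r ≥ 1.
Then c(r+1) = 3c(r) − 2^r = 3·(3^r + 2^r) − 2^r = 3^{r+1} + 3·2^r − 2^r = 3^{r+1} + 2·2^r = 3^{r+1} + 2^{r+1}.
This completes the inductive step, so c(n) = 3^n + 2^n for all n ≥ 1.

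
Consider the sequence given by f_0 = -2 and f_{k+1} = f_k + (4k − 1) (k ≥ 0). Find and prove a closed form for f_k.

Claim: f_k = 2k^2 − 3k − 2.

Base case: f_0 = -2, and 2·0^2 − 3·0 − 2 = -2.
Assume f_r = 2r^2 − 3r − 2.
Then f_{r+1} = f_r + (4r − 1) = (2r^2 − 3r − 2) + (4r − 1) = 2r^2 + r − 3,
and 2·(r+1)^2 − 3·(r+1) − 2 = 2r^2 + r − 3.
By induction, f_k = 2k^2 − 3k − 2 for all k ≥ 0.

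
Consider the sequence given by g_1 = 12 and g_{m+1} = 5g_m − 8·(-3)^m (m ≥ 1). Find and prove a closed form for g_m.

Claim: g_m = 3·5^m + (-3)^m.

Base case: g_1 = 12, and 3·5^1 + (-3)^1 = 15 − 3 = 12.
Assume g_r = 3·5^r + (-3)^r for some r ≥ 1.
Then g_{r+1} = 5g_r − 8·(-3)^r = 5·(3·5^r + (-3)^r) − 8·(-3)^r = 3·5^{r+1} + 5·(-3)^r − 8·(-3)^r = 3·5^{r+1} − 3·(-3)^r = 3·5^{r+1} + (-3)^{r+1}.
By induction, g_m = 3·5^m + (-3)^m for all m ≥ 1.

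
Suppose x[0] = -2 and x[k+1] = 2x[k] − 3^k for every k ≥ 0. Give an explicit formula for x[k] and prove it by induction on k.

Claim: x[k] = -2^k − 3^k.

Base case: x[0] = -2, and -2^0 − 3^0 = -1 − 1 = -2.
Assume x[j] = -2^j − 3^j for some j ≥ 0.
Then x[j+1] = 2x[j] − 3^j = 2·(-2^j − 3^j) − 3^j = -2^{j+1} − 2·3^j − 3^j = -2^{j+1} − 3·3^j = -2^{j+1} − 3^{j+1}.
By induction, x[k] = -2^k − 3^k for all k ≥ 0.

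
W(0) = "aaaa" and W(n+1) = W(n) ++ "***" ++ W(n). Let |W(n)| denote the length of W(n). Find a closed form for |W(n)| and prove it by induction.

Claim: |W(n)| = 7·2^n − 3.

Base case: |W(0)| = 4, and 7·2^0 − 3 = 4.
Assume |W(m)| = 7·2^m − 3.
Then |W(m+1)| = |W(m)| + 3 + |W(m)| = 2|W(m)| + 3 = 2(7·2^m − 3) + 3 = 7·2^{m+1} − 6 + 3 = 7·2^{m+1} − 3.
Hence |W(n)| = 7·2^n − 3 for every n ≥ 0, by induction.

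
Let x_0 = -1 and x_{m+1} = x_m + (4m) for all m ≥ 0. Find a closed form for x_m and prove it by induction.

Claim: x_m = 2m^2 − 2m − 1.

Base case: x_0 = -1, and 2·0^2 − 2·0 − 1 = -1.
Assume x_k = 2k^2 − 2k − 1.
Then x_{k+1} = x_k + (4k) = (2k^2 − 2k − 1) + (4k) = 2k^2 + 2k − 1,
and 2·(k+1)^2 − 2·(k+1) − 1 = 2k^2 + 2k − 1.
By induction, x_m = 2m^2 − 2m − 1 for all m ≥ 0.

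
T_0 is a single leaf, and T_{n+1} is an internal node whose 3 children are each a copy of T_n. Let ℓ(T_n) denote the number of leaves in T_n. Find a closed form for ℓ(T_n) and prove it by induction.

Claim: ℓ(T_n) = 3^n.

Base case: ℓ(T_0) = 1, and 3^0 = 1.
Assume ℓ(T_m) = 3^m.
Then ℓ(T_{m+1}) = 3·ℓ(T_m) = 3·3^m = 3^{m+1}.
This completes the inductive step, so ℓ(T_n) = 3^n for all n ≥ 0.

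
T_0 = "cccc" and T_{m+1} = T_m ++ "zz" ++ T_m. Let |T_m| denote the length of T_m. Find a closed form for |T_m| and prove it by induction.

Claim: |T_m| = 6·2^m − 2.

Base case: |T_0| = 4, and 6·2^0 − 2 = 4.
Assume |T_j| = 6·2^j − 2.
Then |T_{j+1}| = |T_j| + 2 + |T_j| = 2|T_j| + 2 = 2(6·2^j − 2) + 2 = 6·2^{j+1} − 4 + 2 = 6·2^{j+1} − 2.
This completes the inductive step, so |T_m| = 6·2^m − 2 for all m ≥ 0.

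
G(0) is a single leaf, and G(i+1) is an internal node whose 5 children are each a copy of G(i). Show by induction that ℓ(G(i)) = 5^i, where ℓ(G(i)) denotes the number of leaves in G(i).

Base case: ℓ(G(0)) = 1, and 5^0 = 1.
Assume ℓ(G(m)) = 5^m.
Then ℓ(G(m+1)) = 5·ℓ(G(m)) = 5·5^m = 5^{m+1}.
Hence ℓ(G(i)) = 5^i for every i ≥ 0, by induction.

ℓ(G(i)) = 5^i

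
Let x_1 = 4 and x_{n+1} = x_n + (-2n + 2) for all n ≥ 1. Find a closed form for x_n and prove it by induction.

Claim: x_n = -n^2 + 3n + 2.

Base case: x_1 = 4, and -1^2 + 3·1 + 2 = 4.
Assume x_m = -m^2 + 3m + 2.
Then x_{m+1} = x_m + (-2m + 2) = (-m^2 + 3m + 2) + (-2m + 2) = -m^2 + m + 4,
and -(m+1)^2 + 3·(m+1) + 2 = -m^2 + m + 4.
By induction, x_n = -n^2 + 3n + 2 for all n ≥ 1.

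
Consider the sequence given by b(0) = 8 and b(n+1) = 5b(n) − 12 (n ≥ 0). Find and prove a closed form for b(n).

Claim: b(n) = 5^{n+1} + 3.

Base case: b(0) = 8, and 5^{0+1} + 3 = 5 + 3 = 8.
Assume b(r) = 5^{r+1} + 3 for some r ≥ 0.
Then b(r+1) = 5b(r) − 12 = 5·(5^{r+1} + 3) − 12 = 5^{r+2} + 15 − 12 = 5^{r+2} + 3.
This completes the inductive step, so b(n) = 5^{n+1} + 3 for all n ≥ 0.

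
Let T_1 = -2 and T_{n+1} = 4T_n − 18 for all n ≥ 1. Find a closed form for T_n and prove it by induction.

Claim: T_n = -2·4^n + 6.

Base case: T_1 = -2, and -2·4^1 + 6 = -8 + 6 = -2.
Assume T_r = -2·4^r + 6 for some r ≥ 1.
Then T_{r+1} = 4T_r − 18 = 4·(-2·4^r + 6) − 18 = -8·4^r + 24 − 18 = -2·4^{r+1} + 6.
This completes the inductive step, so T_n = -2·4^n + 6 for all n ≥ 1.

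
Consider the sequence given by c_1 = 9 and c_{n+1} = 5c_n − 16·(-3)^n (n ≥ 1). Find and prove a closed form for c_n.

Claim: c_n = 3·5^n + 2·(-3)^n.

Base case: c_1 = 9, and 3·5^1 + 2·(-3)^1 = 15 − 6 = 9.
Assume c_m = 3·5^m + 2·(-3)^m for some m ≥ 1.
Then c_{m+1} = 5c_m − 16·(-3)^m = 5·(3·5^m + 2·(-3)^m) − 16·(-3)^m = 3·5^{m+1} + 10·(-3)^m − 16·(-3)^m = 3·5^{m+1} − 6·(-3)^m = 3·5^{m+1} + 2·(-3)^{m+1}.
By induction, c_n = 3·5^n + 2·(-3)^n for all n ≥ 1.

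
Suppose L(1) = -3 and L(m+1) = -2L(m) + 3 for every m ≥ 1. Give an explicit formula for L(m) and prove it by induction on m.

Claim: L(m) = 2·(-2)^m + 1.

Base case: L(1) = -3, and 2·(-2)^1 + 1 = -4 + 1 = -3.
Assume L(r) = 2·(-2)^r + 1 for some r ≥ 1.
Then L(r+1) = -2L(r) + 3 = -2·(2·(-2)^r + 1) + 3 = -4·(-2)^r − 2 + 3 = 2·(-2)^{r+1} + 1.
Hence L(m) = 2·(-2)^m + 1 for every m ≥ 1, by induction.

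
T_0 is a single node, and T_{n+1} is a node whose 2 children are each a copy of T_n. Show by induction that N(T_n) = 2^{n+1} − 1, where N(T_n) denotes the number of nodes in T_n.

Base case: N(T_0) = 1, and 2^{0+1} − 1 = 1.
Assume N(T_m) = 2^{m+1} − 1.
Then N(T_{m+1}) = 1 + 2N(T_m) = 1 + 2(2^{m+1} − 1) = 2^{m+2} − 2 + 1 = 2^{m+2} − 1.
So the formula holds for m+1, and by induction N(T_n) = 2^{n+1} − 1 for all n ≥ 0.

N(T_n) = 2^{n+1} − 1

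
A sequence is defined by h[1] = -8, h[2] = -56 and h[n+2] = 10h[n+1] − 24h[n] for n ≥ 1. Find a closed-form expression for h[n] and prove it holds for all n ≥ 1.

Claim: h[n] = 4^n − 2·6^n.

Base cases: h[1] = -8 and 4^1 − 2·6^1 = -8; h[2] = -56 and 4^2 − 2·6^2 = -56.
Assume h[j] = 4^j − 2·6^j for all 1 ≤ j ≤ r, where r ≥ 2.
Then h[r+1] = 10h[r] − 24h[r−1] = 10·(4^r − 2·6^r) − 24·(4^{r−1} − 2·6^{r−1}) = (10·4 − 24)4^{r−1} − 2·(10·6 − 24)6^{r−1} = 16·4^{r−1} − 72·6^{r−1} = 4^{r+1} − 2·6^{r+1}.
By strong induction, h[n] = 4^n − 2·6^n for all n ≥ 1.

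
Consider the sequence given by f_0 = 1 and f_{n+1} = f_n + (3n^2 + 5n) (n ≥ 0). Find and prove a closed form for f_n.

Claim: f_n = n^3 + n^2 − 2n + 1.

Base case: f_0 = 1, and 0^3 + 0^2 − 2·0 + 1 = 1.
Assume f_r = r^3 + r^2 − 2r + 1.
Then f_{r+1} = f_r + (3r^2 + 5r) = (r^3 + r^2 − 2r + 1) + (3r^2 + 5r) = r^3 + 4r^2 + 3r + 1,
and (r+1)^3 + (r+1)^2 − 2·(r+1) + 1 = r^3 + 4r^2 + 3r + 1.
Hence f_n = n^3 + n^2 − 2n + 1 for every n ≥ 0, by induction.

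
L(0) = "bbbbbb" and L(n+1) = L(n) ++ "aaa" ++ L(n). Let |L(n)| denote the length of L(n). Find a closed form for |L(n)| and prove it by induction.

Claim: |L(n)| = 9·2^n − 3.

Base case: |L(0)| = 6, and 9·2^0 − 3 = 6.
Assume |L(j)| = 9·2^j − 3.
Then |L(j+1)| = |L(j)| + 3 + |L(j)| = 2|L(j)| + 3 = 2(9·2^j − 3) + 3 = 9·2^{j+1} − 6 + 3 = 9·2^{j+1} − 3.
This completes the inductive step, so |L(n)| = 9·2^n − 3 for all n ≥ 0.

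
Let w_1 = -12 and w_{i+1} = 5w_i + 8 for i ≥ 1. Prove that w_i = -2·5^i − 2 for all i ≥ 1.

Base case: w_1 = -12, and -2·5^1 − 2 = -10 − 2 = -12.
Assume w_k = -2·5^k − 2 for some k ≥ 1.
Then w_{k+1} = 5w_k + 8 = 5·(-2·5^k − 2) + 8 = -10·5^k − 10 + 8 = -2·5^{k+1} − 2.
By induction, w_i = -2·5^i − 2 for all i ≥ 1.

w_i = -2·5^i − 2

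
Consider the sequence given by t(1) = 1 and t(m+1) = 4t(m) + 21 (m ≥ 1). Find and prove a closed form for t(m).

Claim: t(m) = 2·4^m − 7.

Base case: t(1) = 1, and 2·4^1 − 7 = 8 − 7 = 1.
Assume t(k) = 2·4^k − 7 for some k ≥ 1.
Then t(k+1) = 4t(k) + 21 = 4·(2·4^k − 7) + 21 = 8·4^k − 28 + 21 = 2·4^{k+1} − 7.
So the formula holds for k+1, and by induction t(m) = 2·4^m − 7 for all m ≥ 1.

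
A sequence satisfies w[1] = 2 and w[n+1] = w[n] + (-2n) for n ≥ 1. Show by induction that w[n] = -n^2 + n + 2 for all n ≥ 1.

Base case: w[1] = 2, and -1^2 + 1 + 2 = 2.
Assume w[j] = -j^2 + j + 2.
Then w[j+1] = w[j] + (-2j) = (-j^2 + j + 2) + (-2j) = -j^2 − j + 2,
and -(j+1)^2 + (j+1) + 2 = -j^2 − j + 2.
Hence w[n] = -n^2 + n + 2 for every n ≥ 1, by induction.

w[n] = -n^2 + n + 2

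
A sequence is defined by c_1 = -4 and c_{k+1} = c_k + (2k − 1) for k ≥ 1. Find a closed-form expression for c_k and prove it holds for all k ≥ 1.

Claim: c_k = k^2 − 2k − 3.

Base case: c_1 = -4, and 1^2 − 2·1 − 3 = -4.
Assume c_j = j^2 − 2j − 3.
Then c_{j+1} = c_j + (2j − 1) = (j^2 − 2j − 3) + (2j − 1) = j^2 − 4,
and (j+1)^2 − 2·(j+1) − 3 = j^2 − 4.
This completes the inductive step, so c_k = k^2 − 2k − 3 for all k ≥ 1.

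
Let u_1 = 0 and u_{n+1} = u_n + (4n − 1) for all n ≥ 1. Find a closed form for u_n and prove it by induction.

Claim: u_n = 2n^2 − 3n + 1.

Base case: u_1 = 0, and 2·1^2 − 3·1 + 1 = 0.
Assume u_j = 2j^2 − 3j + 1.
Then u_{j+1} = u_j + (4j − 1) = (2j^2 − 3j + 1) + (4j − 1) = 2j^2 + j,
and 2·(j+1)^2 − 3·(j+1) + 1 = 2j^2 + j.
By induction, u_n = 2n^2 − 3n + 1 for all n ≥ 1.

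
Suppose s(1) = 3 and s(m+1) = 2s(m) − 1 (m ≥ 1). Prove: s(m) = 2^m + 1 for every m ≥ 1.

Base case: s(1) = 3, and 2^1 + 1 = 2 + 1 = 3.
Assume s(r) = 2^r + 1 for some r ≥ 1.
Then s(r+1) = 2s(r) − 1 = 2·(2^r + 1) − 1 = 2^{r+1} + 2 − 1 = 2^{r+1} + 1.
So the formula holds for r+1, and by induction s(m) = 2^m + 1 for all m ≥ 1.

s(m) = 2^m + 1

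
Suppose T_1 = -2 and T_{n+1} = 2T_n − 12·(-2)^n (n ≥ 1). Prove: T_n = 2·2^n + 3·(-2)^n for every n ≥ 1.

Base case: T_1 = -2, and 2·2^1 + 3·(-2)^1 = 4 − 6 = -2.
Assume T_r = 2·2^r + 3·(-2)^r for some r ≥ 1.
Then T_{r+1} = 2T_r − 12·(-2)^r = 2·(2·2^r + 3·(-2)^r) − 12·(-2)^r = 2·2^{r+1} + 6·(-2)^r − 12·(-2)^r = 2·2^{r+1} − 6·(-2)^r = 2·2^{r+1} + 3·(-2)^{r+1}.
Hence T_n = 2·2^n + 3·(-2)^n for every n ≥ 1, by induction.

T_n = 2·2^n + 3·(-2)^n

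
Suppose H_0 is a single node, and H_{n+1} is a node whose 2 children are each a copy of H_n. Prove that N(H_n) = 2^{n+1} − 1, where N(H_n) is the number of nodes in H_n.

Base case: N(H_0) = 1, and 2^{0+1} − 1 = 1.
Assume N(H_k) = 2^{k+1} − 1.
Then N(H_{k+1}) = 1 + 2N(H_k) = 1 + 2(2^{k+1} − 1) = 2^{k+2} − 2 + 1 = 2^{k+2} − 1.
So the formula holds for k+1, and by induction N(H_n) = 2^{n+1} − 1 for all n ≥ 0.

N(H_n) = 2^{n+1} − 1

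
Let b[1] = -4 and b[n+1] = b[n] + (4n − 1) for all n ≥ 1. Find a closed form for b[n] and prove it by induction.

Claim: b[n] = 2n^2 − 3n − 3.

Base case: b[1] = -4, and 2·1^2 − 3·1 − 3 = -4.
Assume b[j] = 2j^2 − 3j − 3.
Then b[j+1] = b[j] + (4j − 1) = (2j^2 − 3j − 3) + (4j − 1) = 2j^2 + j − 4,
and 2·(j+1)^2 − 3·(j+1) − 3 = 2j^2 + j − 4.
By induction, b[n] = 2n^2 − 3n − 3 for all n ≥ 1.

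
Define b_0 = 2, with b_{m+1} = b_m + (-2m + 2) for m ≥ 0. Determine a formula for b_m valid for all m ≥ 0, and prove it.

Claim: b_m = -m^2 + 3m + 2.

Base case: b_0 = 2, and -0^2 + 3·0 + 2 = 2.
Assume b_r = -r^2 + 3r + 2.
Then b_{r+1} = b_r + (-2r + 2) = (-r^2 + 3r + 2) + (-2r + 2) = -r^2 + r + 4,
and -(r+1)^2 + 3·(r+1) + 2 = -r^2 + r + 4.
By induction, b_m = -m^2 + 3m + 2 for all m ≥ 0.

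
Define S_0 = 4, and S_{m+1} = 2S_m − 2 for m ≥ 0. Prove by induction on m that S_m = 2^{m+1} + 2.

Base case: S_0 = 4, and 2^{0+1} + 2 = 2 + 2 = 4.
Assume S_r = 2^{r+1} + 2 for some r ≥ 0.
Then S_{r+1} = 2S_r − 2 = 2·(2^{r+1} + 2) − 2 = 2^{r+2} + 4 − 2 = 2^{r+2} + 2.
By induction, S_m = 2^{m+1} + 2 for all m ≥ 0.

S_m = 2^{m+1} + 2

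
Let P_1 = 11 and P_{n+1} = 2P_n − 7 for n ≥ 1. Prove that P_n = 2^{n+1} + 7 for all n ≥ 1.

Base case: P_1 = 11, and 2^{1+1} + 7 = 4 + 7 = 11.
Assume P_j = 2^{j+1} + 7 for some j ≥ 1.
Then P_{j+1} = 2P_j − 7 = 2·(2^{j+1} + 7) − 7 = 2^{j+2} + 14 − 7 = 2^{j+2} + 7.
So the formula holds for j+1, and by induction P_n = 2^{n+1} + 7 for all n ≥ 1.

P_n = 2^{n+1} + 7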